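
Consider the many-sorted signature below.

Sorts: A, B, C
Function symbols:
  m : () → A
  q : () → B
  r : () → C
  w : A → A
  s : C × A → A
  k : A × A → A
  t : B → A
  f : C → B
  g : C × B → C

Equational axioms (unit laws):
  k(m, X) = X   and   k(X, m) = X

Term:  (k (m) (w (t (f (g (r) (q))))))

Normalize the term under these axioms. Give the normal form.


normal form = (w (t (f (g (r) (q)))))

1. (k (m) (w (t (f (g (r) (q))))))  →  (w (t (f (g (r) (q)))))


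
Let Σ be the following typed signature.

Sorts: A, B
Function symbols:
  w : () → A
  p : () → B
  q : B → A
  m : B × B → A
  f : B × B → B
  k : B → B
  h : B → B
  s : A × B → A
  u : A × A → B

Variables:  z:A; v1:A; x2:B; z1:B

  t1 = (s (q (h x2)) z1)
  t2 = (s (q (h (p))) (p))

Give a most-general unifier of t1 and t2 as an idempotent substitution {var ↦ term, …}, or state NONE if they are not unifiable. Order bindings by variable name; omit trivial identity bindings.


{x2 ↦ (p), z1 ↦ (p)}


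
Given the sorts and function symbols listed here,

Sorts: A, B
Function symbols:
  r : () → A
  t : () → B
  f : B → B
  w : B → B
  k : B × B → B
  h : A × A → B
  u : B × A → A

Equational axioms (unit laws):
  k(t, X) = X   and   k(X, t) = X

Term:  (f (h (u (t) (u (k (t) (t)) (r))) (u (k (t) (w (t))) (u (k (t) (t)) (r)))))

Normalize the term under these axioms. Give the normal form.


1. (f (h (u (t) (u (k (t) (t)) (r))) (u (k (t) (w (t))) (u (k (t) (t)) (r)))))  →  (f (h (u (t) (u (t) (r))) (u (k (t) (w (t))) (u (k (t) (t)) (r)))))
2. (f (h (u (t) (u (t) (r))) (u (k (t) (w (t))) (u (k (t) (t)) (r)))))  →  (f (h (u (t) (u (t) (r))) (u (w (t)) (u (k (t) (t)) (r)))))
3. (f (h (u (t) (u (t) (r))) (u (w (t)) (u (k (t) (t)) (r)))))  →  (f (h (u (t) (u (t) (r))) (u (w (t)) (u (t) (r)))))

normal form = (f (h (u (t) (u (t) (r))) (u (w (t)) (u (t) (r)))))


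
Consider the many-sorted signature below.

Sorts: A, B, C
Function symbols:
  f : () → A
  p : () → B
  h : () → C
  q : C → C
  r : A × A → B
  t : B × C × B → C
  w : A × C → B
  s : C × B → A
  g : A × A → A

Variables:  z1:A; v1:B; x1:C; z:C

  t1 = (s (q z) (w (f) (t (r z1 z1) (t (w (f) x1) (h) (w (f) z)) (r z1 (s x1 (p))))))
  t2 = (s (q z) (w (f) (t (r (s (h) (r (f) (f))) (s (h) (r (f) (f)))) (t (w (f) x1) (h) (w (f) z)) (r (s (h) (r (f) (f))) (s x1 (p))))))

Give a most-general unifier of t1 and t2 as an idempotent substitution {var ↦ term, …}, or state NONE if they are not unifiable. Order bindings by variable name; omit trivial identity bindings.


{z1 ↦ (s (h) (r (f) (f)))}


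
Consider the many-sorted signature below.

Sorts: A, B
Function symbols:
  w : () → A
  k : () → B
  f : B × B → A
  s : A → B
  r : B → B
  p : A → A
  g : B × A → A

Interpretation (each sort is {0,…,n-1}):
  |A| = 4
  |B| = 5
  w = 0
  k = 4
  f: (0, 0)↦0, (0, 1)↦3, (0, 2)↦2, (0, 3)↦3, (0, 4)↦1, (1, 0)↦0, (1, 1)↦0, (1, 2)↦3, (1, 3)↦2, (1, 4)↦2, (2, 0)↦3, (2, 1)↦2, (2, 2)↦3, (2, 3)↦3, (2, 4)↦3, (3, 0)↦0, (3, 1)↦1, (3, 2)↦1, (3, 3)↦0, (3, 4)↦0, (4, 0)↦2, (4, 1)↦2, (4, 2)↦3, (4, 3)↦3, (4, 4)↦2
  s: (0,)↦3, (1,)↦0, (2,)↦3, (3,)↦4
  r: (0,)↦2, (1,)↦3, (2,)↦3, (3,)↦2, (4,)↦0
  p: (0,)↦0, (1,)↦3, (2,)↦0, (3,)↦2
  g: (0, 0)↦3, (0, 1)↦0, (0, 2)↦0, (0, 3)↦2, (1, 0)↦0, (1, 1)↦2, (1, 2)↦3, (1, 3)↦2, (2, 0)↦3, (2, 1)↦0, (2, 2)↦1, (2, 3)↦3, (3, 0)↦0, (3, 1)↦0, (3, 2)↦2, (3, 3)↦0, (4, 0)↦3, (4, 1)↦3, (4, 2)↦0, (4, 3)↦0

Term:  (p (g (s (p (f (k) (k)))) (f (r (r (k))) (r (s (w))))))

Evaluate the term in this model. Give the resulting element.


  k = 4
  k = 4
  (f (k) (k)) = f(4, 4) = 2
  (p (f (k) (k))) = p(2,) = 0
  (s (p (f (k) (k)))) = s(0,) = 3
  k = 4
  (r (k)) = r(4,) = 0
  (r (r (k))) = r(0,) = 2
  w = 0
  (s (w)) = s(0,) = 3
  (r (s (w))) = r(3,) = 2
  (f (r (r (k))) (r (s (w)))) = f(2, 2) = 3
  (g (s (p (f (k) (k)))) (f (r (r (k))) (r (s (w))))) = g(3, 3) = 0
  (p (g (s (p (f (k) (k)))) (f (r (r (k))) (r (s (w)))))) = p(0,) = 0

value = 0


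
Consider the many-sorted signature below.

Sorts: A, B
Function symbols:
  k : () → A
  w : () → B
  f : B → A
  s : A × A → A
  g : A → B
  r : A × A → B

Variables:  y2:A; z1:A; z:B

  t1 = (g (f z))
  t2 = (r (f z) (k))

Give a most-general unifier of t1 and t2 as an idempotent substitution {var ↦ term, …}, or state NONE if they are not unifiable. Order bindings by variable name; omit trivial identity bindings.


NONE (not unifiable)

head clash or occurs-check failure — not unifiable


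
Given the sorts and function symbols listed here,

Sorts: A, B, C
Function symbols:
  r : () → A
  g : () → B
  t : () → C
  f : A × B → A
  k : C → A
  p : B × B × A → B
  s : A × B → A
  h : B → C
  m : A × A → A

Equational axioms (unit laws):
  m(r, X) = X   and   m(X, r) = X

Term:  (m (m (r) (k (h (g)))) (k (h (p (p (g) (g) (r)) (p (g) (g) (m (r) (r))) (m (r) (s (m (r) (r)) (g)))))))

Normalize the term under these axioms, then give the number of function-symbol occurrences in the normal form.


size = 18

1. (m (m (r) (k (h (g)))) (k (h (p (p (g) (g) (r)) (p (g) (g) (m (r) (r))) (m (r) (s (m (r) (r)) (g)))))))  →  (m (k (h (g))) (k (h (p (p (g) (g) (r)) (p (g) (g) (m (r) (r))) (m (r) (s (m (r) (r)) (g)))))))
2. (m (k (h (g))) (k (h (p (p (g) (g) (r)) (p (g) (g) (m (r) (r))) (m (r) (s (m (r) (r)) (g)))))))  →  (m (k (h (g))) (k (h (p (p (g) (g) (r)) (p (g) (g) (r)) (m (r) (s (m (r) (r)) (g)))))))
3. (m (k (h (g))) (k (h (p (p (g) (g) (r)) (p (g) (g) (r)) (m (r) (s (m (r) (r)) (g)))))))  →  (m (k (h (g))) (k (h (p (p (g) (g) (r)) (p (g) (g) (r)) (s (m (r) (r)) (g))))))
4. (m (k (h (g))) (k (h (p (p (g) (g) (r)) (p (g) (g) (r)) (s (m (r) (r)) (g))))))  →  (m (k (h (g))) (k (h (p (p (g) (g) (r)) (p (g) (g) (r)) (s (r) (g))))))
normal form: (m (k (h (g))) (k (h (p (p (g) (g) (r)) (p (g) (g) (r)) (s (r) (g))))))


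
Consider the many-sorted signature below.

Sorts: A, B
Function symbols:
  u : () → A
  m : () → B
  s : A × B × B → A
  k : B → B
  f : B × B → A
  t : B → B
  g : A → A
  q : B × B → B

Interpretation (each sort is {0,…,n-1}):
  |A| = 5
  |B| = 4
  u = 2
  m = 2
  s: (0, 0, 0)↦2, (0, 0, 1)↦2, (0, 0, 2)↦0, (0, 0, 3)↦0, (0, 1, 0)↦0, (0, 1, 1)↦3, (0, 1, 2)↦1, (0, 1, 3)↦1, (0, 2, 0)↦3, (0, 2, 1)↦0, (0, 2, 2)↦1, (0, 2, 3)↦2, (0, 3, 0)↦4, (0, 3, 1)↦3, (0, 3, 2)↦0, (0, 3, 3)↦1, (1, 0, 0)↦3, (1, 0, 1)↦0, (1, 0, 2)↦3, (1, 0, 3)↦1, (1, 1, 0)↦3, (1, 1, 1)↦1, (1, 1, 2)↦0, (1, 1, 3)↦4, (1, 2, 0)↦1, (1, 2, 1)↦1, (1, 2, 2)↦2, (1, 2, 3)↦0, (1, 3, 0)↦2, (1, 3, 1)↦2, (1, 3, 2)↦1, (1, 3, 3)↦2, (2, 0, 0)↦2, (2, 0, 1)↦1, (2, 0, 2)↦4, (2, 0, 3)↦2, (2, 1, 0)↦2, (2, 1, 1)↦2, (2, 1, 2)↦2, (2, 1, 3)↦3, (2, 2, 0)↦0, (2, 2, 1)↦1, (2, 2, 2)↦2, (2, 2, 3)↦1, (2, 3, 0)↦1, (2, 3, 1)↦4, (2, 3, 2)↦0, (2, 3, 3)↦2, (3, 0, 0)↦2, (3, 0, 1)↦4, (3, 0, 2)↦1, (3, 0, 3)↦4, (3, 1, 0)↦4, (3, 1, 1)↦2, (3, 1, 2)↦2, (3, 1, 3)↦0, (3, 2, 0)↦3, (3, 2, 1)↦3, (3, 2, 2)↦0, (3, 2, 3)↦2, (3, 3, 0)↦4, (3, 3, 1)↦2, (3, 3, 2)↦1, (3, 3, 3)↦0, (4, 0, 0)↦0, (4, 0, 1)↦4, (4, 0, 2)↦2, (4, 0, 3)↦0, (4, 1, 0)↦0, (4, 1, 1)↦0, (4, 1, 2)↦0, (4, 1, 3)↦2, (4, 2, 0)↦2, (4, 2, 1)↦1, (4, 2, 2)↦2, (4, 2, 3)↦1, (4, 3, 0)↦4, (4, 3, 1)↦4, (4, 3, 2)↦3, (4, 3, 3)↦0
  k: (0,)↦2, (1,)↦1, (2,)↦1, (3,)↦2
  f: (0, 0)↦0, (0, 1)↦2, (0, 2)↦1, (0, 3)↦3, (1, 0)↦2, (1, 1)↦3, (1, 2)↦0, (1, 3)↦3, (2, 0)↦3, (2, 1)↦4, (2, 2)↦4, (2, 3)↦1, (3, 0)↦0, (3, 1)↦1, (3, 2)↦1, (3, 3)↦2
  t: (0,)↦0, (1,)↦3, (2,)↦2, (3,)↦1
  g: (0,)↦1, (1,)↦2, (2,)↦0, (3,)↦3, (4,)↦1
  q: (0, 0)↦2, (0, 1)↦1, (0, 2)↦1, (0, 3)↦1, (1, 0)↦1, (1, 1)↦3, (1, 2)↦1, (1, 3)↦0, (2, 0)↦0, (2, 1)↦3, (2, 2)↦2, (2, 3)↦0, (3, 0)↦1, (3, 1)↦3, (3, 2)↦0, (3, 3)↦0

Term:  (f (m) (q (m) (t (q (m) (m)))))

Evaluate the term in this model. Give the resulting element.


  m = 2
  m = 2
  m = 2
  m = 2
  (q (m) (m)) = q(2, 2) = 2
  (t (q (m) (m))) = t(2,) = 2
  (q (m) (t (q (m) (m)))) = q(2, 2) = 2
  (f (m) (q (m) (t (q (m) (m))))) = f(2, 2) = 4

value = 4


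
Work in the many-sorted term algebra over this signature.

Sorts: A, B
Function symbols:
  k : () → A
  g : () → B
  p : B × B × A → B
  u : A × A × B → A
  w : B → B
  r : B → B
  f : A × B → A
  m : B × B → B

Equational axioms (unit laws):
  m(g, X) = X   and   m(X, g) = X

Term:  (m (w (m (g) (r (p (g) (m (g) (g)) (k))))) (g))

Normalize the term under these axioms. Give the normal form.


1. (m (w (m (g) (r (p (g) (m (g) (g)) (k))))) (g))  →  (w (m (g) (r (p (g) (m (g) (g)) (k)))))
2. (w (m (g) (r (p (g) (m (g) (g)) (k)))))  →  (w (r (p (g) (m (g) (g)) (k))))
3. (w (r (p (g) (m (g) (g)) (k))))  →  (w (r (p (g) (g) (k))))

normal form = (w (r (p (g) (g) (k))))


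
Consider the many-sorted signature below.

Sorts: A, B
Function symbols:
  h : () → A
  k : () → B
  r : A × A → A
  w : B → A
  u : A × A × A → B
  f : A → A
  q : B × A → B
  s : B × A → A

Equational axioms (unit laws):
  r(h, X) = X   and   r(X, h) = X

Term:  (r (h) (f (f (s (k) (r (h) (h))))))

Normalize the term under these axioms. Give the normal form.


1. (r (h) (f (f (s (k) (r (h) (h))))))  →  (f (f (s (k) (r (h) (h)))))
2. (f (f (s (k) (r (h) (h)))))  →  (f (f (s (k) (h))))

normal form = (f (f (s (k) (h))))


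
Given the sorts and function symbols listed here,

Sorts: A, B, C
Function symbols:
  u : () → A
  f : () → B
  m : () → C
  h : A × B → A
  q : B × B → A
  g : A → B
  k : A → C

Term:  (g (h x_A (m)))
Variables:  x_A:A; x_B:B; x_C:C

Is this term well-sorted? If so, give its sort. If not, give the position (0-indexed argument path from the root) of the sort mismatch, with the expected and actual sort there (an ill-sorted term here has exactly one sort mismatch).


    x_A : A
    (m) : C
  (h x_A (m)) : ✗ arg 1 at [0, 1] has sort C, expected B

ill-sorted at position [0, 1]: expected B, got C


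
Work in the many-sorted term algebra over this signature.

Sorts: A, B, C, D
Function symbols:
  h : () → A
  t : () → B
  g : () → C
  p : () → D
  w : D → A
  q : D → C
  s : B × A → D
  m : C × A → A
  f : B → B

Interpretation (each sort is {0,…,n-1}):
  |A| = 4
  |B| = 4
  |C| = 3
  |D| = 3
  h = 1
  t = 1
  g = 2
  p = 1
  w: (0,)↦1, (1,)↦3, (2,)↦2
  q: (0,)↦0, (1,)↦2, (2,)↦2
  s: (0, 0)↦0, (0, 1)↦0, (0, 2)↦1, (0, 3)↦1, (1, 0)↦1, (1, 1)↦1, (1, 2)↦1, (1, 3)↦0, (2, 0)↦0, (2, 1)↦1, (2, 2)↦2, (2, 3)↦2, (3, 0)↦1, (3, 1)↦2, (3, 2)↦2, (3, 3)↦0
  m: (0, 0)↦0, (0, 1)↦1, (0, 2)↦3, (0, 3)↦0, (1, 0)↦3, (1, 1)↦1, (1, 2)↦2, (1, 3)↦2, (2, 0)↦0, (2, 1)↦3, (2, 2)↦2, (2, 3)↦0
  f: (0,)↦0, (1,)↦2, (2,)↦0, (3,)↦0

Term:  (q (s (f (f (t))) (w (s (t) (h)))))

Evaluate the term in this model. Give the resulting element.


  t = 1
  (f (t)) = f(1,) = 2
  (f (f (t))) = f(2,) = 0
  t = 1
  h = 1
  (s (t) (h)) = s(1, 1) = 1
  (w (s (t) (h))) = w(1,) = 3
  (s (f (f (t))) (w (s (t) (h)))) = s(0, 3) = 1
  (q (s (f (f (t))) (w (s (t) (h))))) = q(1,) = 2

value = 2


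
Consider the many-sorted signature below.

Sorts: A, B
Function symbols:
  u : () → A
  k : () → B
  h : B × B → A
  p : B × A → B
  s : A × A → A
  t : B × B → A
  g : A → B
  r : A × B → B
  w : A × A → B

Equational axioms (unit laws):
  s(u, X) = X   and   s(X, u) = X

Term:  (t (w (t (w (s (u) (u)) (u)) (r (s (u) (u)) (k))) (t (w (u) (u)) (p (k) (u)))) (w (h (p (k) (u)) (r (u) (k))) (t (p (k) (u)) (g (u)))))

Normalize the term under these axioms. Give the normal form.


1. (t (w (t (w (s (u) (u)) (u)) (r (s (u) (u)) (k))) (t (w (u) (u)) (p (k) (u)))) (w (h (p (k) (u)) (r (u) (k))) (t (p (k) (u)) (g (u)))))  →  (t (w (t (w (u) (u)) (r (s (u) (u)) (k))) (t (w (u) (u)) (p (k) (u)))) (w (h (p (k) (u)) (r (u) (k))) (t (p (k) (u)) (g (u)))))
2. (t (w (t (w (u) (u)) (r (s (u) (u)) (k))) (t (w (u) (u)) (p (k) (u)))) (w (h (p (k) (u)) (r (u) (k))) (t (p (k) (u)) (g (u)))))  →  (t (w (t (w (u) (u)) (r (u) (k))) (t (w (u) (u)) (p (k) (u)))) (w (h (p (k) (u)) (r (u) (k))) (t (p (k) (u)) (g (u)))))

normal form = (t (w (t (w (u) (u)) (r (u) (k))) (t (w (u) (u)) (p (k) (u)))) (w (h (p (k) (u)) (r (u) (k))) (t (p (k) (u)) (g (u)))))


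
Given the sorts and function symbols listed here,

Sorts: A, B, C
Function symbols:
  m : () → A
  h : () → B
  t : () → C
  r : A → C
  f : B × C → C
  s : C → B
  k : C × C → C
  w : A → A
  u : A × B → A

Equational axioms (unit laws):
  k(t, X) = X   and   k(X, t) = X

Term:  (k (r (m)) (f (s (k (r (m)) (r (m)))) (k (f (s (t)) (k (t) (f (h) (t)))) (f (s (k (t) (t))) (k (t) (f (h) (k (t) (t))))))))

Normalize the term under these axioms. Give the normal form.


normal form = (k (r (m)) (f (s (k (r (m)) (r (m)))) (k (f (s (t)) (f (h) (t))) (f (s (t)) (f (h) (t))))))

1. (k (r (m)) (f (s (k (r (m)) (r (m)))) (k (f (s (t)) (k (t) (f (h) (t)))) (f (s (k (t) (t))) (k (t) (f (h) (k (t) (t))))))))  →  (k (r (m)) (f (s (k (r (m)) (r (m)))) (k (f (s (t)) (f (h) (t))) (f (s (k (t) (t))) (k (t) (f (h) (k (t) (t))))))))
2. (k (r (m)) (f (s (k (r (m)) (r (m)))) (k (f (s (t)) (f (h) (t))) (f (s (k (t) (t))) (k (t) (f (h) (k (t) (t))))))))  →  (k (r (m)) (f (s (k (r (m)) (r (m)))) (k (f (s (t)) (f (h) (t))) (f (s (t)) (k (t) (f (h) (k (t) (t))))))))
3. (k (r (m)) (f (s (k (r (m)) (r (m)))) (k (f (s (t)) (f (h) (t))) (f (s (t)) (k (t) (f (h) (k (t) (t))))))))  →  (k (r (m)) (f (s (k (r (m)) (r (m)))) (k (f (s (t)) (f (h) (t))) (f (s (t)) (f (h) (k (t) (t)))))))
4. (k (r (m)) (f (s (k (r (m)) (r (m)))) (k (f (s (t)) (f (h) (t))) (f (s (t)) (f (h) (k (t) (t)))))))  →  (k (r (m)) (f (s (k (r (m)) (r (m)))) (k (f (s (t)) (f (h) (t))) (f (s (t)) (f (h) (t))))))


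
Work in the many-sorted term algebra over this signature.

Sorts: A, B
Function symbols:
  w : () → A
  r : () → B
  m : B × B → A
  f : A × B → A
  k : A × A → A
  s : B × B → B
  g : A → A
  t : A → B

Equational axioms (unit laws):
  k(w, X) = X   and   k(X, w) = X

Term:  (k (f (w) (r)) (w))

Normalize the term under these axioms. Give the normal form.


normal form = (f (w) (r))

1. (k (f (w) (r)) (w))  →  (f (w) (r))


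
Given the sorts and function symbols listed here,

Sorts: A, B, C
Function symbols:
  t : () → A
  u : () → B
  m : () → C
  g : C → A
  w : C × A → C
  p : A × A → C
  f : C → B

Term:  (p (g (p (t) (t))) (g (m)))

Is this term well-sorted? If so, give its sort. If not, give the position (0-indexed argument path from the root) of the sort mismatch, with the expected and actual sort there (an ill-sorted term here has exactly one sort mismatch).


      (t) : A
      (t) : A
    (p (t) (t)) : C
  (g (p (t) (t))) : A
    (m) : C
  (g (m)) : A
(p (g (p (t) (t))) (g (m))) : C

well-sorted; sort = C


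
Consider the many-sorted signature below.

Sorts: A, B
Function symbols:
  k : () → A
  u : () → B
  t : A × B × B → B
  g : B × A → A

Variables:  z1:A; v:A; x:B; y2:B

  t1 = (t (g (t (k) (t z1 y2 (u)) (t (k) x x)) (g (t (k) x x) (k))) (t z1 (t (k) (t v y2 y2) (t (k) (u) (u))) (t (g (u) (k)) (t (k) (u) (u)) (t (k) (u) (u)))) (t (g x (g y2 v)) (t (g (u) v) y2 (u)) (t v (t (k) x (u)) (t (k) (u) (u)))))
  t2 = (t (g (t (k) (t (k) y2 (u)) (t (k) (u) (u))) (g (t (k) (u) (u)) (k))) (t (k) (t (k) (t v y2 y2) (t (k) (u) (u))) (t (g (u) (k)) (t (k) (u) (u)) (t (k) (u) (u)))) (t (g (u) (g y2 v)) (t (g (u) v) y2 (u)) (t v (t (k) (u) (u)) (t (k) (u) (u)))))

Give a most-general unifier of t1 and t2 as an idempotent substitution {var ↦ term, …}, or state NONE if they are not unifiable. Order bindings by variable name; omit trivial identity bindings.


{x ↦ (u), z1 ↦ (k)}


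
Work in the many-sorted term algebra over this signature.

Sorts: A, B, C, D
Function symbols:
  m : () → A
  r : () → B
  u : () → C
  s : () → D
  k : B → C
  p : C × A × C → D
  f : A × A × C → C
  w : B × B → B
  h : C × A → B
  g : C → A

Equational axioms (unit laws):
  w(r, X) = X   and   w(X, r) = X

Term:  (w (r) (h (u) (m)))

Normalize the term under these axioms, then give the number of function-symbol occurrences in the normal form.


1. (w (r) (h (u) (m)))  →  (h (u) (m))
normal form: (h (u) (m))

size = 3


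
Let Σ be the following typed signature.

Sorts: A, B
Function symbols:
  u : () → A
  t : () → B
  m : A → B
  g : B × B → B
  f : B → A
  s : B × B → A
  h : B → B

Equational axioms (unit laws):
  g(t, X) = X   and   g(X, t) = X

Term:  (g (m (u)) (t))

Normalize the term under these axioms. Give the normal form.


normal form = (m (u))

1. (g (m (u)) (t))  →  (m (u))


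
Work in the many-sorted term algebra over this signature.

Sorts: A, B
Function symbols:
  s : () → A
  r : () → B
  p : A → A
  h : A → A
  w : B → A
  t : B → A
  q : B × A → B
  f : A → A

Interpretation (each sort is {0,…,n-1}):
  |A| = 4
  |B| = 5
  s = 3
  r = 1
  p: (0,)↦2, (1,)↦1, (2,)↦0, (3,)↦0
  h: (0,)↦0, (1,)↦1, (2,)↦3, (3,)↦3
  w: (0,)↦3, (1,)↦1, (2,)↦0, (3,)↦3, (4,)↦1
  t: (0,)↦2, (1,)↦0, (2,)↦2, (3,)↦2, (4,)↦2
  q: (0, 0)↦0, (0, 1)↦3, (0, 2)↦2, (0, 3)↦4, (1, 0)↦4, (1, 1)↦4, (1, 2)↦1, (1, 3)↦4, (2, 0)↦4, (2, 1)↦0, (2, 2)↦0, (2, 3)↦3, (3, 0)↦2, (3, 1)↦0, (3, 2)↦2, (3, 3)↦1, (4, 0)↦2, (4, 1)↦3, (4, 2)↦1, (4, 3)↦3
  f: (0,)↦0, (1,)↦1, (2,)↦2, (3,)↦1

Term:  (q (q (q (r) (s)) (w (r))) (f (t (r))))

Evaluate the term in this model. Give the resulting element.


value = 2

  r = 1
  s = 3
  (q (r) (s)) = q(1, 3) = 4
  r = 1
  (w (r)) = w(1,) = 1
  (q (q (r) (s)) (w (r))) = q(4, 1) = 3
  r = 1
  (t (r)) = t(1,) = 0
  (f (t (r))) = f(0,) = 0
  (q (q (q (r) (s)) (w (r))) (f (t (r)))) = q(3, 0) = 2


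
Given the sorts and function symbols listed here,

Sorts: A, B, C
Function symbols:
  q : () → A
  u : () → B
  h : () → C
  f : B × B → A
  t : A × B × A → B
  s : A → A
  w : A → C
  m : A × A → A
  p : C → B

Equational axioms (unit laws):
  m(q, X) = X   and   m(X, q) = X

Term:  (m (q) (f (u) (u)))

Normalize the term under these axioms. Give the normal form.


normal form = (f (u) (u))

1. (m (q) (f (u) (u)))  →  (f (u) (u))


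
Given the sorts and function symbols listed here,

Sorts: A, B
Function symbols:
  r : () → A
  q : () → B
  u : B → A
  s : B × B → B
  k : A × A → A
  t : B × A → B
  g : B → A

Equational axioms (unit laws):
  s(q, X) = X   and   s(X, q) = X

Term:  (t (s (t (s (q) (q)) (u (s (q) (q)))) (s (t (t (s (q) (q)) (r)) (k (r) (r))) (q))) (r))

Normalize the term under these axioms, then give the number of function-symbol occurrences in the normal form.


1. (t (s (t (s (q) (q)) (u (s (q) (q)))) (s (t (t (s (q) (q)) (r)) (k (r) (r))) (q))) (r))  →  (t (s (t (q) (u (s (q) (q)))) (s (t (t (s (q) (q)) (r)) (k (r) (r))) (q))) (r))
2. (t (s (t (q) (u (s (q) (q)))) (s (t (t (s (q) (q)) (r)) (k (r) (r))) (q))) (r))  →  (t (s (t (q) (u (q))) (s (t (t (s (q) (q)) (r)) (k (r) (r))) (q))) (r))
3. (t (s (t (q) (u (q))) (s (t (t (s (q) (q)) (r)) (k (r) (r))) (q))) (r))  →  (t (s (t (q) (u (q))) (t (t (s (q) (q)) (r)) (k (r) (r)))) (r))
4. (t (s (t (q) (u (q))) (t (t (s (q) (q)) (r)) (k (r) (r)))) (r))  →  (t (s (t (q) (u (q))) (t (t (q) (r)) (k (r) (r)))) (r))
normal form: (t (s (t (q) (u (q))) (t (t (q) (r)) (k (r) (r)))) (r))

size = 14


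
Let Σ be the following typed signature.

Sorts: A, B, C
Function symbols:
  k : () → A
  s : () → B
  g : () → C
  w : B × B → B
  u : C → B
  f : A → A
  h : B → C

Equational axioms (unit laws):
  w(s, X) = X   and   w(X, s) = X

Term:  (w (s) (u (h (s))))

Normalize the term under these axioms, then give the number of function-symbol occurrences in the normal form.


1. (w (s) (u (h (s))))  →  (u (h (s)))
normal form: (u (h (s)))

size = 3


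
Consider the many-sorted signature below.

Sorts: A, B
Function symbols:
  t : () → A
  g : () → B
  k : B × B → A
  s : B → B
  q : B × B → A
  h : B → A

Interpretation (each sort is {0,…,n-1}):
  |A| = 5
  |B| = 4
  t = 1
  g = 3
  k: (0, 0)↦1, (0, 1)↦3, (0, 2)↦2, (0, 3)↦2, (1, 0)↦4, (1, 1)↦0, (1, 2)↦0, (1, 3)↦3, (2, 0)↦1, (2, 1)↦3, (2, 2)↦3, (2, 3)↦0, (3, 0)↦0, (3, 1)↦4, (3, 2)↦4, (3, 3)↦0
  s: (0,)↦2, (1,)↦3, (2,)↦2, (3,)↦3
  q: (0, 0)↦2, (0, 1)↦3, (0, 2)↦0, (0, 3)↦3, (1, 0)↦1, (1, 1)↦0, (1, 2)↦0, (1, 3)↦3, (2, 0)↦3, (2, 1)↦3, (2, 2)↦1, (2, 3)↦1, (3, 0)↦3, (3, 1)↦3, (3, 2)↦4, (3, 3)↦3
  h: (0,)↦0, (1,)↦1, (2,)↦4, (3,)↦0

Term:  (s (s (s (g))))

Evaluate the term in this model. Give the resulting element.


value = 3

  g = 3
  (s (g)) = s(3,) = 3
  (s (s (g))) = s(3,) = 3
  (s (s (s (g)))) = s(3,) = 3


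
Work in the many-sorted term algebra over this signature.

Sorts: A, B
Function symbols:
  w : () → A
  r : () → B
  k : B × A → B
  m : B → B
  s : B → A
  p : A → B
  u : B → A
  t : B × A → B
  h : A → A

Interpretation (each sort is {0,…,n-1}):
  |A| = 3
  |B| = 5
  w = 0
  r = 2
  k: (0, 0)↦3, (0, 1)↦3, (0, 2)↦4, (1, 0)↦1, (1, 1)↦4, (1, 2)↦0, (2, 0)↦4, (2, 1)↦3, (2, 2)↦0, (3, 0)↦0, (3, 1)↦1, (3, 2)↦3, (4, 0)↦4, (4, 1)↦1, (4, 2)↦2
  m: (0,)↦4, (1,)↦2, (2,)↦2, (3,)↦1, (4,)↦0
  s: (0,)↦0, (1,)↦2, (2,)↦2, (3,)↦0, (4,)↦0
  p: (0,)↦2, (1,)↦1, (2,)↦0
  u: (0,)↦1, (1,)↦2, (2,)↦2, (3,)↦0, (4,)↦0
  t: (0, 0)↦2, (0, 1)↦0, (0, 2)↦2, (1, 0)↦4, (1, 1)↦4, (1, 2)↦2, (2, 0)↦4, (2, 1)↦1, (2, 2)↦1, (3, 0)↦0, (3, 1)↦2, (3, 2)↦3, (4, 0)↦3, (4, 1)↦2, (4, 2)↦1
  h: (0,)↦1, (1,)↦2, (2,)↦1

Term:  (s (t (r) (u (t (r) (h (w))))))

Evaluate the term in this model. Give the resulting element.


value = 2

  r = 2
  r = 2
  w = 0
  (h (w)) = h(0,) = 1
  (t (r) (h (w))) = t(2, 1) = 1
  (u (t (r) (h (w)))) = u(1,) = 2
  (t (r) (u (t (r) (h (w))))) = t(2, 2) = 1
  (s (t (r) (u (t (r) (h (w)))))) = s(1,) = 2


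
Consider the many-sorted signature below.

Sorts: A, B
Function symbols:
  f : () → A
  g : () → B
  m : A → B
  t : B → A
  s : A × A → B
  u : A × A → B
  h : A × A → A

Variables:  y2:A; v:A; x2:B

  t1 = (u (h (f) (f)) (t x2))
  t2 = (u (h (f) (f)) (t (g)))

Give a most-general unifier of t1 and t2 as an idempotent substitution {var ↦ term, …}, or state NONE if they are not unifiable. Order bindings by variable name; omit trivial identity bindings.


{x2 ↦ (g)}


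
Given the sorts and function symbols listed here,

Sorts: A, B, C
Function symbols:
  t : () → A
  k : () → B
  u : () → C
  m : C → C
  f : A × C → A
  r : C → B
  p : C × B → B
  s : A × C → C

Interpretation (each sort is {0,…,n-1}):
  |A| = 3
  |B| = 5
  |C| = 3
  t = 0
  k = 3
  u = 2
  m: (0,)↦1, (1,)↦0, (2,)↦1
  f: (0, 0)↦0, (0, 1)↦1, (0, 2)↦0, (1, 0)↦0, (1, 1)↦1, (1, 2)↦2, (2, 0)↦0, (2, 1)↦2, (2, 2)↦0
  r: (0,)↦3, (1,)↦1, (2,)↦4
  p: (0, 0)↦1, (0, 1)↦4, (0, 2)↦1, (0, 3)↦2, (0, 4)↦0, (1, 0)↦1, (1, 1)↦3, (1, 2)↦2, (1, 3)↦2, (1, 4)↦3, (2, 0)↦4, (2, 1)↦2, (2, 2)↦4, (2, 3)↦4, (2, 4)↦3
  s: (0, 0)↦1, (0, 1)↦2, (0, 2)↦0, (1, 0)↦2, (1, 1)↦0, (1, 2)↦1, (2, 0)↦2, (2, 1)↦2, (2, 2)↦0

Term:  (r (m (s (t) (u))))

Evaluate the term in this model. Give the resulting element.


value = 1

  t = 0
  u = 2
  (s (t) (u)) = s(0, 2) = 0
  (m (s (t) (u))) = m(0,) = 1
  (r (m (s (t) (u)))) = r(1,) = 1


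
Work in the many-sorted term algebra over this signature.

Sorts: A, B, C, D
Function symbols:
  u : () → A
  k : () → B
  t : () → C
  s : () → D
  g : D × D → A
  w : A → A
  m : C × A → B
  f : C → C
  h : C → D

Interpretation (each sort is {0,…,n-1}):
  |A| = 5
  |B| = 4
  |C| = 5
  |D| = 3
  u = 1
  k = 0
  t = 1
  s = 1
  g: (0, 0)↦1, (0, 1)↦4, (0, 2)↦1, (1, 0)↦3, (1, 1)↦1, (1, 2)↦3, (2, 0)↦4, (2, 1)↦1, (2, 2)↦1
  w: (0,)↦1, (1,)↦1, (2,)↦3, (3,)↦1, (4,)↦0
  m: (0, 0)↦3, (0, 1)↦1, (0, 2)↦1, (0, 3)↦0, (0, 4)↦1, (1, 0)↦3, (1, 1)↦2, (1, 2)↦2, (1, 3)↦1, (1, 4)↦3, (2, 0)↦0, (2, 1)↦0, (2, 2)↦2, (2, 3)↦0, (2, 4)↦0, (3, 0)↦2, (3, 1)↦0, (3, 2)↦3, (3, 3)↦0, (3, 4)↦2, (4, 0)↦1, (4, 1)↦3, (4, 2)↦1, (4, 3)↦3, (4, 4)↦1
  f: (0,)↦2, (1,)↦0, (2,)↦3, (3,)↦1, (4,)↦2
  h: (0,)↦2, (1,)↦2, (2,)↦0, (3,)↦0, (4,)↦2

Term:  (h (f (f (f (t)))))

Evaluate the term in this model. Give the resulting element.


value = 0

  t = 1
  (f (t)) = f(1,) = 0
  (f (f (t))) = f(0,) = 2
  (f (f (f (t)))) = f(2,) = 3
  (h (f (f (f (t))))) = h(3,) = 0


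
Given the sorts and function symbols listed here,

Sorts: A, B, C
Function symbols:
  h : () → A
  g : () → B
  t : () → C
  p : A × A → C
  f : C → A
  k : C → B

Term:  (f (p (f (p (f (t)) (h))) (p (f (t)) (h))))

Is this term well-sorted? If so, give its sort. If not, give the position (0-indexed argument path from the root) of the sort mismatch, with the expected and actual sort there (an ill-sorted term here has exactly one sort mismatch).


          (t) : C
        (f (t)) : A
        (h) : A
      (p (f (t)) (h)) : C
    (f (p (f (t)) (h))) : A
        (t) : C
      (f (t)) : A
      (h) : A
    (p (f (t)) (h)) : C
  (p (f (p (f (t)) (h))) (p (f (t)) (h))) : ✗ arg 1 at [0, 1] has sort C, expected A

ill-sorted at position [0, 1]: expected A, got C


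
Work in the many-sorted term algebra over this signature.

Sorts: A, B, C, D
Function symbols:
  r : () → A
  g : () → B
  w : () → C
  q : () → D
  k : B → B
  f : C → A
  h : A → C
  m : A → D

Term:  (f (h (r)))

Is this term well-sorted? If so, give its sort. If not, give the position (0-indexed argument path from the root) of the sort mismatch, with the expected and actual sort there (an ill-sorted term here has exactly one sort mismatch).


    (r) : A
  (h (r)) : C
(f (h (r))) : A

well-sorted; sort = A


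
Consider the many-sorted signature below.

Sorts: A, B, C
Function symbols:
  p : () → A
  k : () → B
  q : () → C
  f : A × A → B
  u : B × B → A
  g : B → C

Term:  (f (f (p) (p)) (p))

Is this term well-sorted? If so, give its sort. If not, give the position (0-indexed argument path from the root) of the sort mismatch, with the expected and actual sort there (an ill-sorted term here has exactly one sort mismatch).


    (p) : A
    (p) : A
  (f (p) (p)) : B
  (p) : A
(f (f (p) (p)) (p)) : ✗ arg 0 at [0] has sort B, expected A

ill-sorted at position [0]: expected A, got B


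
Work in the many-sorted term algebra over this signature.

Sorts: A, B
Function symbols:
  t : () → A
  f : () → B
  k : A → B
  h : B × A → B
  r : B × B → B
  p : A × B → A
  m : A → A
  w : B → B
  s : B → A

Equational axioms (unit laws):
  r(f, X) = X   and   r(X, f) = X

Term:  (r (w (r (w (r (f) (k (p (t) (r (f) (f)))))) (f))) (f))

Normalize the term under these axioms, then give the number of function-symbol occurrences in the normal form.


1. (r (w (r (w (r (f) (k (p (t) (r (f) (f)))))) (f))) (f))  →  (w (r (w (r (f) (k (p (t) (r (f) (f)))))) (f)))
2. (w (r (w (r (f) (k (p (t) (r (f) (f)))))) (f)))  →  (w (w (r (f) (k (p (t) (r (f) (f)))))))
3. (w (w (r (f) (k (p (t) (r (f) (f)))))))  →  (w (w (k (p (t) (r (f) (f))))))
4. (w (w (k (p (t) (r (f) (f))))))  →  (w (w (k (p (t) (f)))))
normal form: (w (w (k (p (t) (f)))))

size = 6


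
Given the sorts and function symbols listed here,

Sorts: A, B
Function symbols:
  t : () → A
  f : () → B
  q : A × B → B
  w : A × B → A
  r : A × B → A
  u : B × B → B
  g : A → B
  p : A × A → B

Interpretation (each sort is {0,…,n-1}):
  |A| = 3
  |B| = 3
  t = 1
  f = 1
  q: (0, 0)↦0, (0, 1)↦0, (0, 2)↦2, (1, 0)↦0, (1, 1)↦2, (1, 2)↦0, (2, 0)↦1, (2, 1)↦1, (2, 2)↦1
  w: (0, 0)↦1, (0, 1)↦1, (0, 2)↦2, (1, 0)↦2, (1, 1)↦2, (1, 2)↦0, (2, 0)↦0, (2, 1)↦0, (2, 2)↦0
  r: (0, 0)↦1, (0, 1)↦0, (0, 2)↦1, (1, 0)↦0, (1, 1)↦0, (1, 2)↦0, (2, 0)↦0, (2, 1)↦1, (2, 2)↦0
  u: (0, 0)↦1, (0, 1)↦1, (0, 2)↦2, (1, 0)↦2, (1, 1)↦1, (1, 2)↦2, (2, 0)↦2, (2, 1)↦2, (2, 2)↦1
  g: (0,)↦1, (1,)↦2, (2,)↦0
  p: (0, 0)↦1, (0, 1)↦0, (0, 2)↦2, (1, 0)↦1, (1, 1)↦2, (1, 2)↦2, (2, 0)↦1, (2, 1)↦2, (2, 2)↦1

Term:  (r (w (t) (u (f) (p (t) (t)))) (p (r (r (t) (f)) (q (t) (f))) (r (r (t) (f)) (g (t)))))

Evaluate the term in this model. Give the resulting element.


  t = 1
  f = 1
  t = 1
  t = 1
  (p (t) (t)) = p(1, 1) = 2
  (u (f) (p (t) (t))) = u(1, 2) = 2
  (w (t) (u (f) (p (t) (t)))) = w(1, 2) = 0
  t = 1
  f = 1
  (r (t) (f)) = r(1, 1) = 0
  t = 1
  f = 1
  (q (t) (f)) = q(1, 1) = 2
  (r (r (t) (f)) (q (t) (f))) = r(0, 2) = 1
  t = 1
  f = 1
  (r (t) (f)) = r(1, 1) = 0
  t = 1
  (g (t)) = g(1,) = 2
  (r (r (t) (f)) (g (t))) = r(0, 2) = 1
  (p (r (r (t) (f)) (q (t) (f))) (r (r (t) (f)) (g (t)))) = p(1, 1) = 2
  (r (w (t) (u (f) (p (t) (t)))) (p (r (r (t) (f)) (q (t) (f))) (r (r (t) (f)) (g (t))))) = r(0, 2) = 1

value = 1


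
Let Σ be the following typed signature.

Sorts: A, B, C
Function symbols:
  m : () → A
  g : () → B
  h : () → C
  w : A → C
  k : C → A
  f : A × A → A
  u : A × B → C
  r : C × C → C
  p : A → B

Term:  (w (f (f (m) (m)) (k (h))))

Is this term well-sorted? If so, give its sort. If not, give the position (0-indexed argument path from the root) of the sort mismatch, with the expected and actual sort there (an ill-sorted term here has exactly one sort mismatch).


      (m) : A
      (m) : A
    (f (m) (m)) : A
      (h) : C
    (k (h)) : A
  (f (f (m) (m)) (k (h))) : A
(w (f (f (m) (m)) (k (h)))) : C

well-sorted; sort = C


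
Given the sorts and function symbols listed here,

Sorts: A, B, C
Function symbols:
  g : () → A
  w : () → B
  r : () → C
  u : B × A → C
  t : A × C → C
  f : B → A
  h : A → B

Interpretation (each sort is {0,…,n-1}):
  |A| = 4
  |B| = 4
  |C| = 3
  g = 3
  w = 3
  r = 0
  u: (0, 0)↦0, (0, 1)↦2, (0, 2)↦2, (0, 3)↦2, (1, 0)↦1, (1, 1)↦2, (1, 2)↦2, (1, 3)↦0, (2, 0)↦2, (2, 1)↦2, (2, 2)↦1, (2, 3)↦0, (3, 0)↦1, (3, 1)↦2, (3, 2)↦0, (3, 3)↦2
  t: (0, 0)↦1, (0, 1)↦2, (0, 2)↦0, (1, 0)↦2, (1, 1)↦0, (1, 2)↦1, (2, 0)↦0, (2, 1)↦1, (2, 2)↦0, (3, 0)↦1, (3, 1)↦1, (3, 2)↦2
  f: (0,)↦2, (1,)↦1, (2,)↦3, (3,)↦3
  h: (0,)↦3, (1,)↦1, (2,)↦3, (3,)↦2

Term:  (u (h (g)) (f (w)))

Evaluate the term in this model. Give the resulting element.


  g = 3
  (h (g)) = h(3,) = 2
  w = 3
  (f (w)) = f(3,) = 3
  (u (h (g)) (f (w))) = u(2, 3) = 0

value = 0


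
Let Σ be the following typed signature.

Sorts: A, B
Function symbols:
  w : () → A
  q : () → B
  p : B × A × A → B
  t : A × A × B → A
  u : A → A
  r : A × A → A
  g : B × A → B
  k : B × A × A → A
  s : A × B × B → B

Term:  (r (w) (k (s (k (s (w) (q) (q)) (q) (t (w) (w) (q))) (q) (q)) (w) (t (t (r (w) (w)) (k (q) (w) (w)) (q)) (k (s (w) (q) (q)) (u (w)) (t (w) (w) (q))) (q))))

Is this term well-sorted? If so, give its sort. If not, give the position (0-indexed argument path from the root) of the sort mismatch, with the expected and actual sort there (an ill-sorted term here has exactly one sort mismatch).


  (w) : A
          (w) : A
          (q) : B
          (q) : B
        (s (w) (q) (q)) : B
        (q) : B
          (w) : A
          (w) : A
          (q) : B
        (t (w) (w) (q)) : A
      (k (s (w) (q) (q)) (q) (t (w) (w) (q))) : ✗ arg 1 at [1, 0, 0, 1] has sort B, expected A
      (q) : B
      (q) : B
    (w) : A
          (w) : A
          (w) : A
        (r (w) (w)) : A
          (q) : B
          (w) : A
          (w) : A
        (k (q) (w) (w)) : A
        (q) : B
      (t (r (w) (w)) (k (q) (w) (w)) (q)) : A
          (w) : A
          (q) : B
          (q) : B
        (s (w) (q) (q)) : B
          (w) : A
        (u (w)) : A
          (w) : A
          (w) : A
          (q) : B
        (t (w) (w) (q)) : A
      (k (s (w) (q) (q)) (u (w)) (t (w) (w) (q))) : A
      (q) : B
    (t (t (r (w) (w)) (k (q) (w) (w)) (q)) (k (s (w) (q) (q)) (u (w)) (t (w) (w) (q))) (q)) : A

ill-sorted at position [1, 0, 0, 1]: expected A, got B


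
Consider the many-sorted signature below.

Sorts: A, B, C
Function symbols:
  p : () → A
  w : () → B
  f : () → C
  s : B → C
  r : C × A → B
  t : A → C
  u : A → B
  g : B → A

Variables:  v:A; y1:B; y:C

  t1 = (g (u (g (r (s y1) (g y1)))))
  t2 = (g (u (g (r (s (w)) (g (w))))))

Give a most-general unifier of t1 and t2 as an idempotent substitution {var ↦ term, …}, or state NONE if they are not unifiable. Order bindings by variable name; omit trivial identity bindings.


{y1 ↦ (w)}


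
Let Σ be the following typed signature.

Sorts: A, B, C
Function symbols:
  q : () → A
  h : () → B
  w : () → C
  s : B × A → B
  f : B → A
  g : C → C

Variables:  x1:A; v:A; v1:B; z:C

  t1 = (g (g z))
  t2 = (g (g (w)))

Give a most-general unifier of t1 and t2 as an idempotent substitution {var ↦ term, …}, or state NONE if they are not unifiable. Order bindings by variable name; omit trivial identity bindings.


{z ↦ (w)}


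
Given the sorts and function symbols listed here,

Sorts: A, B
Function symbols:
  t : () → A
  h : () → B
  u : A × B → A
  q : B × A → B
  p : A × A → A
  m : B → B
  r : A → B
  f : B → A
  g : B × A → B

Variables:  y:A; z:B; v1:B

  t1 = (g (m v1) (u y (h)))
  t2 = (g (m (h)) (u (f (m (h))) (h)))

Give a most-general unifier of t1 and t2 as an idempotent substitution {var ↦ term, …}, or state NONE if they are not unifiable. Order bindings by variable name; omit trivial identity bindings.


{v1 ↦ (h), y ↦ (f (m (h)))}


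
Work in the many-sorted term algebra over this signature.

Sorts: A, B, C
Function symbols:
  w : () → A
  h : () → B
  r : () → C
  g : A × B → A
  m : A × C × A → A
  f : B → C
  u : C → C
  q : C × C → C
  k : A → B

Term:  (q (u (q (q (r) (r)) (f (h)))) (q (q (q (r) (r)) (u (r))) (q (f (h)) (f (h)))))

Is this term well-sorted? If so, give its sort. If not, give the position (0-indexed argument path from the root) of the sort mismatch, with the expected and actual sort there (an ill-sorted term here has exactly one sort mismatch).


well-sorted; sort = C

        (r) : C
        (r) : C
      (q (r) (r)) : C
        (h) : B
      (f (h)) : C
    (q (q (r) (r)) (f (h))) : C
  (u (q (q (r) (r)) (f (h)))) : C
        (r) : C
        (r) : C
      (q (r) (r)) : C
        (r) : C
      (u (r)) : C
    (q (q (r) (r)) (u (r))) : C
        (h) : B
      (f (h)) : C
        (h) : B
      (f (h)) : C
    (q (f (h)) (f (h))) : C
  (q (q (q (r) (r)) (u (r))) (q (f (h)) (f (h)))) : C
(q (u (q (q (r) (r)) (f (h)))) (q (q (q (r) (r)) (u (r))) (q (f (h)) (f (h))))) : C


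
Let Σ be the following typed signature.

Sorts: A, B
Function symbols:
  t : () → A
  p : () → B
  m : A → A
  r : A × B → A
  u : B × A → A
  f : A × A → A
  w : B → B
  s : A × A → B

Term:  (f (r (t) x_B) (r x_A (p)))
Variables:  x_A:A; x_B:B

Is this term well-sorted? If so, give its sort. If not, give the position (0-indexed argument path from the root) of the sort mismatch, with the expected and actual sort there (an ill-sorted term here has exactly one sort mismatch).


    (t) : A
    x_B : B
  (r (t) x_B) : A
    x_A : A
    (p) : B
  (r x_A (p)) : A
(f (r (t) x_B) (r x_A (p))) : A

well-sorted; sort = A


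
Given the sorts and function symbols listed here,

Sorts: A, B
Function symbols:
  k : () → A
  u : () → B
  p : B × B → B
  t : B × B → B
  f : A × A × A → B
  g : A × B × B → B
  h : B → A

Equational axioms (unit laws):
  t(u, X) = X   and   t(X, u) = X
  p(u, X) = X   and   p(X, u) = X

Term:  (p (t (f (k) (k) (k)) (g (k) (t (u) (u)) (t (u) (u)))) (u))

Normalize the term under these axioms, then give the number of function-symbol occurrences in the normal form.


1. (p (t (f (k) (k) (k)) (g (k) (t (u) (u)) (t (u) (u)))) (u))  →  (t (f (k) (k) (k)) (g (k) (t (u) (u)) (t (u) (u))))
2. (t (f (k) (k) (k)) (g (k) (t (u) (u)) (t (u) (u))))  →  (t (f (k) (k) (k)) (g (k) (u) (t (u) (u))))
3. (t (f (k) (k) (k)) (g (k) (u) (t (u) (u))))  →  (t (f (k) (k) (k)) (g (k) (u) (u)))
normal form: (t (f (k) (k) (k)) (g (k) (u) (u)))

size = 9


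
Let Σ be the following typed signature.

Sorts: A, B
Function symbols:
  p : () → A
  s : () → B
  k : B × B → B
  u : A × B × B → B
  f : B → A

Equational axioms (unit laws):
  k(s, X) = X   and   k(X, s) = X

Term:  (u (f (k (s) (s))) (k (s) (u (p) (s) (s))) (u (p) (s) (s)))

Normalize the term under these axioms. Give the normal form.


1. (u (f (k (s) (s))) (k (s) (u (p) (s) (s))) (u (p) (s) (s)))  →  (u (f (s)) (k (s) (u (p) (s) (s))) (u (p) (s) (s)))
2. (u (f (s)) (k (s) (u (p) (s) (s))) (u (p) (s) (s)))  →  (u (f (s)) (u (p) (s) (s)) (u (p) (s) (s)))

normal form = (u (f (s)) (u (p) (s) (s)) (u (p) (s) (s)))


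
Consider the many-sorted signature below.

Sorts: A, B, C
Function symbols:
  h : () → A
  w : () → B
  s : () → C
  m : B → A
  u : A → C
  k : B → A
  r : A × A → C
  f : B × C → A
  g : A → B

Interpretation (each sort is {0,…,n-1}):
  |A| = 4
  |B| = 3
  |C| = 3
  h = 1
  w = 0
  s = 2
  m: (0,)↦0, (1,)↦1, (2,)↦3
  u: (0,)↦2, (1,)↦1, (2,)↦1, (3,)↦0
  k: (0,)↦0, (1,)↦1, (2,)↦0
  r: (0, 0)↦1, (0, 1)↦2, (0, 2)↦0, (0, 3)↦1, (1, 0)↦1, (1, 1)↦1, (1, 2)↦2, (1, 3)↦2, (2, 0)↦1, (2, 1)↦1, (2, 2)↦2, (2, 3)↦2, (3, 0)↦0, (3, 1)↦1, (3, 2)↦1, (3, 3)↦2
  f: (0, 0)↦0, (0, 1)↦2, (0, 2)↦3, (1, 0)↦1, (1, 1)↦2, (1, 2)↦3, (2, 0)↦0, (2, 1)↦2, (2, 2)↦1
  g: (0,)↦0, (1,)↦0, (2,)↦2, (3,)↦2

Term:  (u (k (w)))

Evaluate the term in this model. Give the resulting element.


  w = 0
  (k (w)) = k(0,) = 0
  (u (k (w))) = u(0,) = 2

value = 2


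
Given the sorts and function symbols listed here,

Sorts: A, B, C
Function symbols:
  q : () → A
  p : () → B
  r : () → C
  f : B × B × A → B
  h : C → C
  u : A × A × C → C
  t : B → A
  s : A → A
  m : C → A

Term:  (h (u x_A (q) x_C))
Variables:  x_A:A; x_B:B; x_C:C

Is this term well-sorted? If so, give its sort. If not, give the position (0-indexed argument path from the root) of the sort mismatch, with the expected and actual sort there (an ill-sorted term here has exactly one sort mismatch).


well-sorted; sort = C

    x_A : A
    (q) : A
    x_C : C
  (u x_A (q) x_C) : C
(h (u x_A (q) x_C)) : C


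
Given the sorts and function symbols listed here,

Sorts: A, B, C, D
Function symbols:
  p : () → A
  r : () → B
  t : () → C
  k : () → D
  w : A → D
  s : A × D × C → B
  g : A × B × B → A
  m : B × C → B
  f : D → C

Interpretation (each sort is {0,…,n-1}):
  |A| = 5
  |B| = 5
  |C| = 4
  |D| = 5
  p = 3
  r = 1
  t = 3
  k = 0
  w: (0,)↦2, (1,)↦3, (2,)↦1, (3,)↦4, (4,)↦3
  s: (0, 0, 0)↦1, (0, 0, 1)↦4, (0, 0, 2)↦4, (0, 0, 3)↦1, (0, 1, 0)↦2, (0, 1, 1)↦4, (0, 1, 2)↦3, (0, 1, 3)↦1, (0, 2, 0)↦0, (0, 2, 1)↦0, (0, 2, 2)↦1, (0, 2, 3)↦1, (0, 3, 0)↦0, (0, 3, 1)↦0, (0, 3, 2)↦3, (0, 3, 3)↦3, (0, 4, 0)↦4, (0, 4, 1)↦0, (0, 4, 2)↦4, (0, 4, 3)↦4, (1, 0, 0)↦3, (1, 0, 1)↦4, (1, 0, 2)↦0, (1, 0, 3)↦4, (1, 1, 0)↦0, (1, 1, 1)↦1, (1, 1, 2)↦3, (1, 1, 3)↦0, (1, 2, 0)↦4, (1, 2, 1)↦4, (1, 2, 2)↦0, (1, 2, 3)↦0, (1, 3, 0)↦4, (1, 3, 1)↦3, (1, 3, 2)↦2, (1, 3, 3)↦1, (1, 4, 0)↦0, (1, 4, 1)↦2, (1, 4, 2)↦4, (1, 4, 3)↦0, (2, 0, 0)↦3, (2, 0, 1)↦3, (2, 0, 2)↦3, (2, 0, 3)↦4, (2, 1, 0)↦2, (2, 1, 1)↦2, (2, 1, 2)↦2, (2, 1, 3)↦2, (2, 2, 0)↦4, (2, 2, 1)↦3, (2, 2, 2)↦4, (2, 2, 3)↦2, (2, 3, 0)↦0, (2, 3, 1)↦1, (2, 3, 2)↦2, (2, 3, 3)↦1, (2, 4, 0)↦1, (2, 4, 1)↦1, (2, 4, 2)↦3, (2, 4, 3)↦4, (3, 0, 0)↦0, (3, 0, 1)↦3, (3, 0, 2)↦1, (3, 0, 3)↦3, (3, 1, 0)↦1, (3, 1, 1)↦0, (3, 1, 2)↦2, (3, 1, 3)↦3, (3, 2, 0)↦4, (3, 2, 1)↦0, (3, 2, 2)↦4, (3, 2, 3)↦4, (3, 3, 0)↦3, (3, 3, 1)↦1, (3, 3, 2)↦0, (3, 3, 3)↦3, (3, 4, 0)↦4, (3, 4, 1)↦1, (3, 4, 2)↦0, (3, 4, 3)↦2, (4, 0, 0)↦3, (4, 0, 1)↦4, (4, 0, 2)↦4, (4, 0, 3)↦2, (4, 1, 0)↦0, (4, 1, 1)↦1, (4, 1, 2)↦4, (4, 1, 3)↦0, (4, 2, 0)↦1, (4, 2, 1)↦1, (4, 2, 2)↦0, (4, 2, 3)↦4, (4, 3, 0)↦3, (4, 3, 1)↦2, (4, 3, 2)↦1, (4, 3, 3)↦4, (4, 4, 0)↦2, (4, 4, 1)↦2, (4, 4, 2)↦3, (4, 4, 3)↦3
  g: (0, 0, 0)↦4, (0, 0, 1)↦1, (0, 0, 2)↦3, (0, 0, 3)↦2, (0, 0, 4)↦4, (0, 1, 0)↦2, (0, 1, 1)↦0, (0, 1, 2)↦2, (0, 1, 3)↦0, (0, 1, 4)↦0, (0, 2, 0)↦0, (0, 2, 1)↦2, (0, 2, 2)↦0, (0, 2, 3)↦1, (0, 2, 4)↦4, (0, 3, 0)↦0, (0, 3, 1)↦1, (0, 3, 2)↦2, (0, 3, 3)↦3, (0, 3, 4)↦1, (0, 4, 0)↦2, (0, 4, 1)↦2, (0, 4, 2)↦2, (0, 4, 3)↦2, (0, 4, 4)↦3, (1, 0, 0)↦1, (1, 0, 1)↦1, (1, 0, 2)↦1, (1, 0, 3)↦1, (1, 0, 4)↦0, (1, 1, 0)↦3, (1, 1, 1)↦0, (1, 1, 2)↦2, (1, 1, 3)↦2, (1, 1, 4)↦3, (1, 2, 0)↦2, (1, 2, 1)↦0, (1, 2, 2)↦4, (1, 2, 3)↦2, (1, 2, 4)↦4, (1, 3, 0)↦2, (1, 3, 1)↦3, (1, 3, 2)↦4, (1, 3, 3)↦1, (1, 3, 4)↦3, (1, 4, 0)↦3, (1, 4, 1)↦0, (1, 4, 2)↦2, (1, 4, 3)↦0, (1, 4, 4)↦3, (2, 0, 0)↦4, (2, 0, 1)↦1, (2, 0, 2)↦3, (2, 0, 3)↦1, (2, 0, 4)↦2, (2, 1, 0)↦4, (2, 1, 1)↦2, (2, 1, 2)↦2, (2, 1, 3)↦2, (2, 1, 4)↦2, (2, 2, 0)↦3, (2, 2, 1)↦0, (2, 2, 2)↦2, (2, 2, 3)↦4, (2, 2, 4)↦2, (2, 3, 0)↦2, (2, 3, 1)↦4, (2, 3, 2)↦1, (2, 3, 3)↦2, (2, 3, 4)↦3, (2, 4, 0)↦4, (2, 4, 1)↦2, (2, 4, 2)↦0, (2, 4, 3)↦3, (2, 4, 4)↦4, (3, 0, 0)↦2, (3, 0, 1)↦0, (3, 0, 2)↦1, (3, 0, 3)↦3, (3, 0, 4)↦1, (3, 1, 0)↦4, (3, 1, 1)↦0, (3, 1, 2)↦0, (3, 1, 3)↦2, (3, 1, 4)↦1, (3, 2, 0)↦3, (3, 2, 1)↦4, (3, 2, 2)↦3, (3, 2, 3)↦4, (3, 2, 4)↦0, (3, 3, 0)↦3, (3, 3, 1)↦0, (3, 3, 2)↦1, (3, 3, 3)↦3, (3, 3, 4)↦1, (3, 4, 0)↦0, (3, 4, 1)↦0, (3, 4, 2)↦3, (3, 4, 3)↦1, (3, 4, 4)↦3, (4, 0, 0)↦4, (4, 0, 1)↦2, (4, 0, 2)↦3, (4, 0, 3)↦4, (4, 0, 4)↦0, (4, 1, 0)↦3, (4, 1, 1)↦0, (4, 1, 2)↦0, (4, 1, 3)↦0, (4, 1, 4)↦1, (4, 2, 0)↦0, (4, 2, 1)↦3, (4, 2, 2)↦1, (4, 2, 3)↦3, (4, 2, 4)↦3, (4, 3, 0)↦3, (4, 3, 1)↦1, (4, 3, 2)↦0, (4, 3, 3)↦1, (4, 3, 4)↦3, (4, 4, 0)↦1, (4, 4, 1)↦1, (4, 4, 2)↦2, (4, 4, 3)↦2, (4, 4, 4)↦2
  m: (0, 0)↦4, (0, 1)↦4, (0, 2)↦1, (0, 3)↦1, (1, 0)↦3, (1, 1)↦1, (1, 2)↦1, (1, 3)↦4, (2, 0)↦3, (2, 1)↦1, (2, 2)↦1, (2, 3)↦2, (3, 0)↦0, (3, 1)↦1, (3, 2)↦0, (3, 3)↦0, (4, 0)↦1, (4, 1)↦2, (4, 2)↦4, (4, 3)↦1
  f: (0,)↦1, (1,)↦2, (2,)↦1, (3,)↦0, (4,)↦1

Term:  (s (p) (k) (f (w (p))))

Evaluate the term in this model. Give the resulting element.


value = 3

  p = 3
  k = 0
  p = 3
  (w (p)) = w(3,) = 4
  (f (w (p))) = f(4,) = 1
  (s (p) (k) (f (w (p)))) = s(3, 0, 1) = 3
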